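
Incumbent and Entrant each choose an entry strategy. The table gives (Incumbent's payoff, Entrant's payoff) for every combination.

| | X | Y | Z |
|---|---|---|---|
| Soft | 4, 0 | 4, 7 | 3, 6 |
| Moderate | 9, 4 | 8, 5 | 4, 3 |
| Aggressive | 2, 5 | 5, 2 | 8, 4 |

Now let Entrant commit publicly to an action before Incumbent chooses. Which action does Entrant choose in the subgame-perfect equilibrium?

Work backward from Incumbent's decision.
- X: Incumbent compares 4, 9, 2 and picks Moderate; Entrant would get 4.
- Y: Incumbent compares 4, 8, 5 and picks Moderate; Entrant would get 5.
- Z: Incumbent compares 3, 4, 8 and picks Aggressive; Entrant would get 4.
Entrant's induced payoffs are 4, 5, 4, so Entrant commits to Y. Subgame-perfect outcome: (Moderate, Y) with payoffs (8, 5).

Y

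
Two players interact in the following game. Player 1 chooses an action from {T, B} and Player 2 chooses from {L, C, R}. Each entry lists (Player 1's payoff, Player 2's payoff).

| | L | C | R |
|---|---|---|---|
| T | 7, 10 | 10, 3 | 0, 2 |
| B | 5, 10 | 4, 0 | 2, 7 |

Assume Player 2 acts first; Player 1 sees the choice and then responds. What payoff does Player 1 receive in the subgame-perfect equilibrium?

7

Backward induction with Player 2 moving first.
- L: BR = T, leader payoff 10.
- C: BR = T, leader payoff 3.
- R: BR = B, leader payoff 7.
Among 10, 3, 7, the best is 10 at L. Subgame-perfect outcome: (T, L) with payoffs (7, 10).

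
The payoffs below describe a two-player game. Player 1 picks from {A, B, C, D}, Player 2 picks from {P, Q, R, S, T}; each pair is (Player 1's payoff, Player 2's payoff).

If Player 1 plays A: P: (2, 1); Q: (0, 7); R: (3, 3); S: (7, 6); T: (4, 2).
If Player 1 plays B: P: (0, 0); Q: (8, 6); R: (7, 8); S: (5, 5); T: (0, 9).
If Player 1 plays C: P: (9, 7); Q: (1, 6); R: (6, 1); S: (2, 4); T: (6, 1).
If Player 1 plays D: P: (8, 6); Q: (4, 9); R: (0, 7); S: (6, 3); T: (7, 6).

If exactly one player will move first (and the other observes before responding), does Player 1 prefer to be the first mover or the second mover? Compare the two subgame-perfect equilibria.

If Player 1 leads: Player 2's best replies are A→Q, B→T, C→P, D→Q; Player 1's induced payoffs 0, 0, 9, 4; outcome (C, P), payoffs (9, 7).
If Player 2 leads: Player 1's best replies are P→C, Q→B, R→B, S→A, T→D; Player 2's induced payoffs 7, 6, 8, 6, 6; outcome (B, R), payoffs (7, 8).
Player 1 gets 9 moving first and 7 moving second, so Player 1 prefers to move first.

first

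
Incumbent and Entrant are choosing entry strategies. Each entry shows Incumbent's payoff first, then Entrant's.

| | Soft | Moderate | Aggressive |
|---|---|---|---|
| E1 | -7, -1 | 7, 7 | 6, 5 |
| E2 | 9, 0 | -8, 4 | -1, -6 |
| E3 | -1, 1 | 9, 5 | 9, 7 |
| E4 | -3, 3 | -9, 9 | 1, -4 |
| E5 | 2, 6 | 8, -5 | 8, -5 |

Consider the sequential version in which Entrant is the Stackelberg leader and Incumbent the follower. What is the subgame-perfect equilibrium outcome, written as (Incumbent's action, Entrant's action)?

(E3, Aggressive)

Backward induction with Entrant moving first.
- Soft: Incumbent compares -7, 9, -1, -3, 2 and picks E2; Entrant would get 0.
- Moderate: Incumbent compares 7, -8, 9, -9, 8 and picks E3; Entrant would get 5.
- Aggressive: Incumbent compares 6, -1, 9, 1, 8 and picks E3; Entrant would get 7.
Among 0, 5, 7, the best is 7 at Aggressive. Subgame-perfect outcome: (E3, Aggressive) with payoffs (9, 7).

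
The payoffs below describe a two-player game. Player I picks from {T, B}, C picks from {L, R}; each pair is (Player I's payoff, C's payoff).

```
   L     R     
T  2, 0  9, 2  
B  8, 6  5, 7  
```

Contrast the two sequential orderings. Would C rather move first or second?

If Player I leads: C's best replies are T→R, B→R; Player I's induced payoffs 9, 5; outcome (T, R), payoffs (9, 2).
If C leads: Player I's best replies are L→B, R→T; C's induced payoffs 6, 2; outcome (B, L), payoffs (8, 6).
C gets 6 moving first and 2 moving second, so C prefers to move first.

first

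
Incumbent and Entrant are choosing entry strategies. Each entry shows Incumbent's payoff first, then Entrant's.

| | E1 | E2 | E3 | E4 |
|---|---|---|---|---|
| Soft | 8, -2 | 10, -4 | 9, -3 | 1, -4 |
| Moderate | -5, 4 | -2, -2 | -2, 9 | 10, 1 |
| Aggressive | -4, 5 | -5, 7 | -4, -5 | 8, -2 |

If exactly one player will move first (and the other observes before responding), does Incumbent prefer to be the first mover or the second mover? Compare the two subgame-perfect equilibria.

second

If Incumbent leads: Entrant's best replies are Soft→E1, Moderate→E3, Aggressive→E2; Incumbent's induced payoffs 8, -2, -5; outcome (Soft, E1), payoffs (8, -2).
If Entrant leads: Incumbent's best replies are E1→Soft, E2→Soft, E3→Soft, E4→Moderate; Entrant's induced payoffs -2, -4, -3, 1; outcome (Moderate, E4), payoffs (10, 1).
Incumbent gets 8 moving first and 10 moving second, so Incumbent prefers to move second.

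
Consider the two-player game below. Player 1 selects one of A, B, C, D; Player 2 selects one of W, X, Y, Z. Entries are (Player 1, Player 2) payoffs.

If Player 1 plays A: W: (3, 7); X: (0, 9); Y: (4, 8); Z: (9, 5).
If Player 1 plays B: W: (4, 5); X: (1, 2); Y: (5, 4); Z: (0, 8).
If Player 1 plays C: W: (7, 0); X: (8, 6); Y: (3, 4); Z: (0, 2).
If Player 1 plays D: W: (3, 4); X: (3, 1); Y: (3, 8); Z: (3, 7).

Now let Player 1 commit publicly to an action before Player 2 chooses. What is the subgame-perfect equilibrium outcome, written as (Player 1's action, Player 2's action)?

(C, X)

Work backward from Player 2's decision.
- A → Player 2 plays X (best of 7, 9, 8, 5); Player 1 gets 0.
- B → Player 2 plays Z (best of 5, 2, 4, 8); Player 1 gets 0.
- C → Player 2 plays X (best of 0, 6, 4, 2); Player 1 gets 8.
- D → Player 2 plays Y (best of 4, 1, 8, 7); Player 1 gets 3.
Among 0, 0, 8, 3, the best is 8 at C. Subgame-perfect outcome: (C, X) with payoffs (8, 6).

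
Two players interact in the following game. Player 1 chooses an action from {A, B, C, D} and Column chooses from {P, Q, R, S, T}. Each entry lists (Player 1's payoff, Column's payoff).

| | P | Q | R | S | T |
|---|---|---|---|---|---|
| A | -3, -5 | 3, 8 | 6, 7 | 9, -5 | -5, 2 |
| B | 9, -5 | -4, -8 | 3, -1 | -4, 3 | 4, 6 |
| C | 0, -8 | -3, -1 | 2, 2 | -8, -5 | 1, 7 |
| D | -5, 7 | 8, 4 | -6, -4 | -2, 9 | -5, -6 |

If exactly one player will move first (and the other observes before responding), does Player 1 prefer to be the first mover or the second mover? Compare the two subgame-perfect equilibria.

second

If Player 1 leads: Column's best replies are A→Q, B→T, C→T, D→S; Player 1's induced payoffs 3, 4, 1, -2; outcome (B, T), payoffs (4, 6).
If Column leads: Player 1's best replies are P→B, Q→D, R→A, S→A, T→B; Column's induced payoffs -5, 4, 7, -5, 6; outcome (A, R), payoffs (6, 7).
Player 1 gets 4 moving first and 6 moving second, so Player 1 prefers to move second.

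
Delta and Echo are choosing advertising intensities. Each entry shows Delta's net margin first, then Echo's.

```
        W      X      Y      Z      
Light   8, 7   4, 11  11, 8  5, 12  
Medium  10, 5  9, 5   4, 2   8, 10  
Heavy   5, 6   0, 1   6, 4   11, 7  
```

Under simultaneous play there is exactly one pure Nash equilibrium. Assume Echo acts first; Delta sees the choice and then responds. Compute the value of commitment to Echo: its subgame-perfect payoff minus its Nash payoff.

1

Backward induction with Echo moving first.
- W → Delta plays Medium (best of 8, 10, 5); Echo gets 5.
- X → Delta plays Medium (best of 4, 9, 0); Echo gets 5.
- Y → Delta plays Light (best of 11, 4, 6); Echo gets 8.
- Z → Delta plays Heavy (best of 5, 8, 11); Echo gets 7.
Among 5, 5, 8, 7, the best is 8 at Y. Subgame-perfect outcome: (Light, Y) with payoffs (11, 8).
For the simultaneous game, intersect best replies.
Delta's best replies: W→Medium; X→Medium; Y→Light; Z→Heavy.
Echo's best replies: Light→Z; Medium→Z; Heavy→Z.
The unique mutual best reply is (Heavy, Z), giving (11, 7).
Echo's commitment gain: 8 − 7 = 1.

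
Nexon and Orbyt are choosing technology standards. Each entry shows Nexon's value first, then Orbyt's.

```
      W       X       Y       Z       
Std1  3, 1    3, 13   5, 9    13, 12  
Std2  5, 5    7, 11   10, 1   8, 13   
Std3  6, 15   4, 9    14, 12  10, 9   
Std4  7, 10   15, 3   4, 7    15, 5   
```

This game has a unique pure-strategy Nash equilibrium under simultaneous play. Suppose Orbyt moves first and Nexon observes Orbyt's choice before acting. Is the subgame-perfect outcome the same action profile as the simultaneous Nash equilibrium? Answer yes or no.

Solve by backward induction (Orbyt leads).
- W → Nexon plays Std4 (best of 3, 5, 6, 7); Orbyt gets 10.
- X → Nexon plays Std4 (best of 3, 7, 4, 15); Orbyt gets 3.
- Y → Nexon plays Std3 (best of 5, 10, 14, 4); Orbyt gets 12.
- Z → Nexon plays Std4 (best of 13, 8, 10, 15); Orbyt gets 5.
Among 10, 3, 12, 5, the best is 12 at Y. Subgame-perfect outcome: (Std3, Y) with payoffs (14, 12).
Under simultaneous play:
Nexon's best replies: W→Std4; X→Std4; Y→Std3; Z→Std4.
Orbyt's best replies: Std1→X; Std2→Z; Std3→W; Std4→W.
The unique mutual best reply is (Std4, W), giving (7, 10).
Sequential outcome (Std3, Y) differs from the Nash profile (Std4, W).

no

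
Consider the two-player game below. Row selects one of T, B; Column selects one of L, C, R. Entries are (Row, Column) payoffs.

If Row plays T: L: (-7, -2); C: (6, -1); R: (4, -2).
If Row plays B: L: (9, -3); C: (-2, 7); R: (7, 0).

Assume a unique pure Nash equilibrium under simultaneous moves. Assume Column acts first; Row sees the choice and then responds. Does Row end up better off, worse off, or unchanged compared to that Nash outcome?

better off

Backward induction with Column moving first.
- L → Row plays B (best of -7, 9); Column gets -3.
- C → Row plays T (best of 6, -2); Column gets -1.
- R → Row plays B (best of 4, 7); Column gets 0.
Column's induced payoffs are -3, -1, 0, so Column commits to R. Subgame-perfect outcome: (B, R) with payoffs (7, 0).
Under simultaneous play:
Row's best replies: L→B; C→T; R→B.
Column's best replies: T→C; B→C.
Only (T, C) has each player best-responding; Nash payoffs (6, -1).
Row earns 7 sequentially versus 6 at the Nash outcome: better off.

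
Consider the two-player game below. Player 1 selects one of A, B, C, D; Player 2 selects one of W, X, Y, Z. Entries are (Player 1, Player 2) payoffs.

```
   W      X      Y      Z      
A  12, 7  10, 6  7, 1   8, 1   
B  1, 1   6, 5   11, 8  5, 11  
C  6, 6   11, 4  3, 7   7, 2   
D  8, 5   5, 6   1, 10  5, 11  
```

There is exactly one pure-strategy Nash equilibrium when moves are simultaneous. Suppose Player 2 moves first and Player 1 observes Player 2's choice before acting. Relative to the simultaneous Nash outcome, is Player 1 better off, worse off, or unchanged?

worse off

Work backward from Player 1's decision.
- W: Player 1 compares 12, 1, 6, 8 and picks A; Player 2 would get 7.
- X: Player 1 compares 10, 6, 11, 5 and picks C; Player 2 would get 4.
- Y: Player 1 compares 7, 11, 3, 1 and picks B; Player 2 would get 8.
- Z: Player 1 compares 8, 5, 7, 5 and picks A; Player 2 would get 1.
Player 2's induced payoffs are 7, 4, 8, 1, so Player 2 commits to Y. Subgame-perfect outcome: (B, Y) with payoffs (11, 8).
For the simultaneous game, intersect best replies.
Player 1's best replies: W→A; X→C; Y→B; Z→A.
Player 2's best replies: A→W; B→Z; C→Y; D→Z.
Only (A, W) has each player best-responding; Nash payoffs (12, 7).
Player 1 earns 11 sequentially versus 12 at the Nash outcome: worse off.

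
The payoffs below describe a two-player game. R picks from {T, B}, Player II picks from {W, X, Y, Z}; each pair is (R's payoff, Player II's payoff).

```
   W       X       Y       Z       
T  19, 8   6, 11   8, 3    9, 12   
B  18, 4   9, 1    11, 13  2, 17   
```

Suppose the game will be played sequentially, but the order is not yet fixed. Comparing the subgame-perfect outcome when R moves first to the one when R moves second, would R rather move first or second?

If R leads: Player II's best replies are T→Z, B→Z; R's induced payoffs 9, 2; outcome (T, Z), payoffs (9, 12).
If Player II leads: R's best replies are W→T, X→B, Y→B, Z→T; Player II's induced payoffs 8, 1, 13, 12; outcome (B, Y), payoffs (11, 13).
R gets 9 moving first and 11 moving second, so R prefers to move second.

second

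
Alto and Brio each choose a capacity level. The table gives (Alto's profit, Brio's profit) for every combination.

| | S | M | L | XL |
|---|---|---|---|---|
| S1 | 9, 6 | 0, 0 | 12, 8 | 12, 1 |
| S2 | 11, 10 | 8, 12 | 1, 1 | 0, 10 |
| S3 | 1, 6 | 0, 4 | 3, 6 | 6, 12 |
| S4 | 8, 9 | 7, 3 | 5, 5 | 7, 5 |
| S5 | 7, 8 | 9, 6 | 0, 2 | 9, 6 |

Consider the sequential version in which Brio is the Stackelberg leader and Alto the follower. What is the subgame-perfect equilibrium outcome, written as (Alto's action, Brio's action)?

Work backward from Alto's decision.
- S: Alto compares 9, 11, 1, 8, 7 and picks S2; Brio would get 10.
- M: Alto compares 0, 8, 0, 7, 9 and picks S5; Brio would get 6.
- L: Alto compares 12, 1, 3, 5, 0 and picks S1; Brio would get 8.
- XL: Alto compares 12, 0, 6, 7, 9 and picks S1; Brio would get 1.
Brio's induced payoffs are 10, 6, 8, 1, so Brio commits to S. Subgame-perfect outcome: (S2, S) with payoffs (11, 10).

(S2, S)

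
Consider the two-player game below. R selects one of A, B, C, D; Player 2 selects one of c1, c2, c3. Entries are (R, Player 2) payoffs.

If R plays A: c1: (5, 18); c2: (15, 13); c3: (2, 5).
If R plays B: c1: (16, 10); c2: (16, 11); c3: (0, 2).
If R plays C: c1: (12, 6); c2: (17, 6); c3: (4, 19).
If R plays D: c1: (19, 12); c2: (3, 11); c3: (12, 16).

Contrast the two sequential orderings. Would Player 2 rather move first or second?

first

If R leads: Player 2's best replies are A→c1, B→c2, C→c3, D→c3; R's induced payoffs 5, 16, 4, 12; outcome (B, c2), payoffs (16, 11).
If Player 2 leads: R's best replies are c1→D, c2→C, c3→D; Player 2's induced payoffs 12, 6, 16; outcome (D, c3), payoffs (12, 16).
Player 2 gets 16 moving first and 11 moving second, so Player 2 prefers to move first.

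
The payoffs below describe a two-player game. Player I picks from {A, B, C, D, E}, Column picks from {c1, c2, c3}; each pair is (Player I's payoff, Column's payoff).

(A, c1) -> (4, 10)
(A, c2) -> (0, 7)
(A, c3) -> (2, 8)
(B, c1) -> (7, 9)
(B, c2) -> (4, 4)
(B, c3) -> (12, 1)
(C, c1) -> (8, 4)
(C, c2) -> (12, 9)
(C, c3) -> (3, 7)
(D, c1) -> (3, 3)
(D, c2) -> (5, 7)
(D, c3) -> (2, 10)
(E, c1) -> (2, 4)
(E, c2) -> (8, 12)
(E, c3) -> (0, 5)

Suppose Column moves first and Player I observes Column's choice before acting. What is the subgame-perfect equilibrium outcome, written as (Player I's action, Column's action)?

Work backward from Player I's decision.
- c1: Player I compares 4, 7, 8, 3, 2 and picks C; Column would get 4.
- c2: Player I compares 0, 4, 12, 5, 8 and picks C; Column would get 9.
- c3: Player I compares 2, 12, 3, 2, 0 and picks B; Column would get 1.
Among 4, 9, 1, the best is 9 at c2. Subgame-perfect outcome: (C, c2) with payoffs (12, 9).

(C, c2)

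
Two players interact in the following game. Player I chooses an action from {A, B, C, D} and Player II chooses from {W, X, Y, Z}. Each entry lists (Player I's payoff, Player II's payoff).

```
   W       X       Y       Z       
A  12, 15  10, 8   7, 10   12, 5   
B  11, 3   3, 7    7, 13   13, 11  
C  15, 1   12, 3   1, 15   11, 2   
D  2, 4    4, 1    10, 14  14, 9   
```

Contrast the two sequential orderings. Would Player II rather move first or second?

second

If Player I leads: Player II's best replies are A→W, B→Y, C→Y, D→Y; Player I's induced payoffs 12, 7, 1, 10; outcome (A, W), payoffs (12, 15).
If Player II leads: Player I's best replies are W→C, X→C, Y→D, Z→D; Player II's induced payoffs 1, 3, 14, 9; outcome (D, Y), payoffs (10, 14).
Player II gets 14 moving first and 15 moving second, so Player II prefers to move second.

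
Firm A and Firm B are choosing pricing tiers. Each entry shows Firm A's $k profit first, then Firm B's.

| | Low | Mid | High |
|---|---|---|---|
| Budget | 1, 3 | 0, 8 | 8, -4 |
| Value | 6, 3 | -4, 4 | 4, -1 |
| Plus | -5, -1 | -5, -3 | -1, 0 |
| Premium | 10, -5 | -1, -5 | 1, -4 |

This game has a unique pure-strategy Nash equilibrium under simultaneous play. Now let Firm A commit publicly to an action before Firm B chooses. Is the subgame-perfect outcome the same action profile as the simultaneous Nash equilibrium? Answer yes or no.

no

Firm B best-responds to each possible Firm A move:
- Budget → Firm B plays Mid (best of 3, 8, -4); Firm A gets 0.
- Value → Firm B plays Mid (best of 3, 4, -1); Firm A gets -4.
- Plus → Firm B plays High (best of -1, -3, 0); Firm A gets -1.
- Premium → Firm B plays High (best of -5, -5, -4); Firm A gets 1.
Maximizing over 0, -4, -1, 1, Firm A chooses Premium. Subgame-perfect outcome: (Premium, High) with payoffs (1, -4).
Under simultaneous play:
Firm A's best replies: Low→Premium; Mid→Budget; High→Budget.
Firm B's best replies: Budget→Mid; Value→Mid; Plus→High; Premium→High.
Only (Budget, Mid) has each player best-responding; Nash payoffs (0, 8).
Sequential outcome (Premium, High) differs from the Nash profile (Budget, Mid).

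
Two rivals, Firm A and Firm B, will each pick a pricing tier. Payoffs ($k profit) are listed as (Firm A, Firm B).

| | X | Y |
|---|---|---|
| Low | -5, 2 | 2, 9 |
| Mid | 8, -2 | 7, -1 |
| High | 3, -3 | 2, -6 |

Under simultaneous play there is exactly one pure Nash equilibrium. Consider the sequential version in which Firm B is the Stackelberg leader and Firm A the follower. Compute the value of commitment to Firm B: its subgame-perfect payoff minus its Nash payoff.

0

Firm A best-responds to each possible Firm B move:
- X: BR = Mid, leader payoff -2.
- Y: BR = Mid, leader payoff -1.
Firm B's induced payoffs are -2, -1, so Firm B commits to Y. Subgame-perfect outcome: (Mid, Y) with payoffs (7, -1).
Under simultaneous play:
Firm A's best replies: X→Mid; Y→Mid.
Firm B's best replies: Low→Y; Mid→Y; High→X.
The unique mutual best reply is (Mid, Y), giving (7, -1).
Firm B's commitment gain: -1 − -1 = 0.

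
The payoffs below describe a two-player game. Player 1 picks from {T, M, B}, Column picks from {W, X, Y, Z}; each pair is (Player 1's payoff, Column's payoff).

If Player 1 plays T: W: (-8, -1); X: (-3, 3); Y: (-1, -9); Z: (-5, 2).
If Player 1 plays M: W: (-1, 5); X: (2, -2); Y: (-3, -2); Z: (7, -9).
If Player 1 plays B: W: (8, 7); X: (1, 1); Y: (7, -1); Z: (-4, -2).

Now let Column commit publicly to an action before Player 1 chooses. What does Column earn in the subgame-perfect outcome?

Player 1 best-responds to each possible Column move:
- W: BR = B, leader payoff 7.
- X: BR = M, leader payoff -2.
- Y: BR = B, leader payoff -1.
- Z: BR = M, leader payoff -9.
Maximizing over 7, -2, -1, -9, Column chooses W. Subgame-perfect outcome: (B, W) with payoffs (8, 7).

7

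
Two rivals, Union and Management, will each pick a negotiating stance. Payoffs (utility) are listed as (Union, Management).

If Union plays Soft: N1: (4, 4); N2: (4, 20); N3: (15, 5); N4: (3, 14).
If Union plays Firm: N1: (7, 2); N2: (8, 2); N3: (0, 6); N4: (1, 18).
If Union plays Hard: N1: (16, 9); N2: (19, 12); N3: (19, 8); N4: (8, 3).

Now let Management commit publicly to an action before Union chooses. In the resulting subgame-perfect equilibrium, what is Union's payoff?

19

Solve by backward induction (Management leads).
- N1: BR = Hard, leader payoff 9.
- N2: BR = Hard, leader payoff 12.
- N3: BR = Hard, leader payoff 8.
- N4: BR = Hard, leader payoff 3.
Among 9, 12, 8, 3, the best is 12 at N2. Subgame-perfect outcome: (Hard, N2) with payoffs (19, 12).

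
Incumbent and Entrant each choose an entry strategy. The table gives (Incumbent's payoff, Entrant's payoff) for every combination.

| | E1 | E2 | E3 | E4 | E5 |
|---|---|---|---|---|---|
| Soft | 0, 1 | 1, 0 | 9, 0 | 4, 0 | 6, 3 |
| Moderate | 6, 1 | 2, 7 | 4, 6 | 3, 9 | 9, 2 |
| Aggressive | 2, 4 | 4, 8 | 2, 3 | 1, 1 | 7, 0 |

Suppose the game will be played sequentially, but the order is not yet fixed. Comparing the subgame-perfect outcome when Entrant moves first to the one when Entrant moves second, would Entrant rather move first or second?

If Incumbent leads: Entrant's best replies are Soft→E5, Moderate→E4, Aggressive→E2; Incumbent's induced payoffs 6, 3, 4; outcome (Soft, E5), payoffs (6, 3).
If Entrant leads: Incumbent's best replies are E1→Moderate, E2→Aggressive, E3→Soft, E4→Soft, E5→Moderate; Entrant's induced payoffs 1, 8, 0, 0, 2; outcome (Aggressive, E2), payoffs (4, 8).
Entrant gets 8 moving first and 3 moving second, so Entrant prefers to move first.

first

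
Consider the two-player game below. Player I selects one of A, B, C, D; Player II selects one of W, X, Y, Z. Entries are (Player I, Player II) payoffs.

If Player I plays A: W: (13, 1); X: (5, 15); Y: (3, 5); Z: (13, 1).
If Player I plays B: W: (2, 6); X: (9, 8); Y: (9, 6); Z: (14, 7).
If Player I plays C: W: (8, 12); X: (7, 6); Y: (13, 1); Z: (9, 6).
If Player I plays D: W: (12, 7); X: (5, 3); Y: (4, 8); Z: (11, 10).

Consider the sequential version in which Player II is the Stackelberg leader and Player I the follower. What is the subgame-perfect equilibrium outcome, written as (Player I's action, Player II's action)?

Solve by backward induction (Player II leads).
- W → Player I plays A (best of 13, 2, 8, 12); Player II gets 1.
- X → Player I plays B (best of 5, 9, 7, 5); Player II gets 8.
- Y → Player I plays C (best of 3, 9, 13, 4); Player II gets 1.
- Z → Player I plays B (best of 13, 14, 9, 11); Player II gets 7.
Among 1, 8, 1, 7, the best is 8 at X. Subgame-perfect outcome: (B, X) with payoffs (9, 8).

(B, X)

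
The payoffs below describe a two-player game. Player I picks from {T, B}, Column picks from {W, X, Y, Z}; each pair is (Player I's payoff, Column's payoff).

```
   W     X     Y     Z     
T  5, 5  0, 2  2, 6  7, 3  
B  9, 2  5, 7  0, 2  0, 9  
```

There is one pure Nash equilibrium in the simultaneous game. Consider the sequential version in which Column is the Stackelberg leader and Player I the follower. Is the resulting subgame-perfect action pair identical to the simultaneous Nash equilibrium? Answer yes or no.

no

Player I best-responds to each possible Column move:
- W: BR = B, leader payoff 2.
- X: BR = B, leader payoff 7.
- Y: BR = T, leader payoff 6.
- Z: BR = T, leader payoff 3.
Among 2, 7, 6, 3, the best is 7 at X. Subgame-perfect outcome: (B, X) with payoffs (5, 7).
Under simultaneous play:
Player I's best replies: W→B; X→B; Y→T; Z→T.
Column's best replies: T→Y; B→Z.
The unique mutual best reply is (T, Y), giving (2, 6).
Sequential outcome (B, X) differs from the Nash profile (T, Y).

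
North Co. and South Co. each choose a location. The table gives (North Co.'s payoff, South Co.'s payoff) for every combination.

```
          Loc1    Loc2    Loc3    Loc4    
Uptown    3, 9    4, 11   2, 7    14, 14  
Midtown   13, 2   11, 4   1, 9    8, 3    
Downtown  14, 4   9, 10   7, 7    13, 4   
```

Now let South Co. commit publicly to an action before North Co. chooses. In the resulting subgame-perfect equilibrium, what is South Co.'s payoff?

Solve by backward induction (South Co. leads).
- Loc1: BR = Downtown, leader payoff 4.
- Loc2: BR = Midtown, leader payoff 4.
- Loc3: BR = Downtown, leader payoff 7.
- Loc4: BR = Uptown, leader payoff 14.
Among 4, 4, 7, 14, the best is 14 at Loc4. Subgame-perfect outcome: (Uptown, Loc4) with payoffs (14, 14).

14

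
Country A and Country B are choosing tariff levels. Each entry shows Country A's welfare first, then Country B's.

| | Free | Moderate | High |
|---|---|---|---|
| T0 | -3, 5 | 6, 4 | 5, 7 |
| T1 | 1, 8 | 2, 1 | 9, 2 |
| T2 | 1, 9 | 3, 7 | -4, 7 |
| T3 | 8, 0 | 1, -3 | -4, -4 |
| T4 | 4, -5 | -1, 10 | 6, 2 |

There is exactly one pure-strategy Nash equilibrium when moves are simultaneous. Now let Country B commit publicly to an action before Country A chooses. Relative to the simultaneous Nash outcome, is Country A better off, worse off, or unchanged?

Work backward from Country A's decision.
- Free: Country A compares -3, 1, 1, 8, 4 and picks T3; Country B would get 0.
- Moderate: Country A compares 6, 2, 3, 1, -1 and picks T0; Country B would get 4.
- High: Country A compares 5, 9, -4, -4, 6 and picks T1; Country B would get 2.
Country B's induced payoffs are 0, 4, 2, so Country B commits to Moderate. Subgame-perfect outcome: (T0, Moderate) with payoffs (6, 4).
For the simultaneous game, intersect best replies.
Country A's best replies: Free→T3; Moderate→T0; High→T1.
Country B's best replies: T0→High; T1→Free; T2→Free; T3→Free; T4→Moderate.
The unique mutual best reply is (T3, Free), giving (8, 0).
Country A earns 6 sequentially versus 8 at the Nash outcome: worse off.

worse off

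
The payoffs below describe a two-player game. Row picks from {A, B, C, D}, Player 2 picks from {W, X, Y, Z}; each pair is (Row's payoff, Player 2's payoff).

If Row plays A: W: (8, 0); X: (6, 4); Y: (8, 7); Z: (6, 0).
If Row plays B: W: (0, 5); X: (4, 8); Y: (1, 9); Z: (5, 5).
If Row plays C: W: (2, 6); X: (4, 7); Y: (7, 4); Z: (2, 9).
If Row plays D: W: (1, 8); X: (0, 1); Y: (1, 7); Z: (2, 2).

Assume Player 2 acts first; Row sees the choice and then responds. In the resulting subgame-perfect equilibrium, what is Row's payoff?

Row best-responds to each possible Player 2 move:
- W → Row plays A (best of 8, 0, 2, 1); Player 2 gets 0.
- X → Row plays A (best of 6, 4, 4, 0); Player 2 gets 4.
- Y → Row plays A (best of 8, 1, 7, 1); Player 2 gets 7.
- Z → Row plays A (best of 6, 5, 2, 2); Player 2 gets 0.
Among 0, 4, 7, 0, the best is 7 at Y. Subgame-perfect outcome: (A, Y) with payoffs (8, 7).

8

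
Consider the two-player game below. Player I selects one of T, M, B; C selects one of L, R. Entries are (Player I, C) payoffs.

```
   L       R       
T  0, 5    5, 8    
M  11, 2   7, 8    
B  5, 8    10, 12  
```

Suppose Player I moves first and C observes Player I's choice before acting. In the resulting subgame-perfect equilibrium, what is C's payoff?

Solve by backward induction (Player I leads).
- T: BR = R, leader payoff 5.
- M: BR = R, leader payoff 7.
- B: BR = R, leader payoff 10.
Maximizing over 5, 7, 10, Player I chooses B. Subgame-perfect outcome: (B, R) with payoffs (10, 12).

12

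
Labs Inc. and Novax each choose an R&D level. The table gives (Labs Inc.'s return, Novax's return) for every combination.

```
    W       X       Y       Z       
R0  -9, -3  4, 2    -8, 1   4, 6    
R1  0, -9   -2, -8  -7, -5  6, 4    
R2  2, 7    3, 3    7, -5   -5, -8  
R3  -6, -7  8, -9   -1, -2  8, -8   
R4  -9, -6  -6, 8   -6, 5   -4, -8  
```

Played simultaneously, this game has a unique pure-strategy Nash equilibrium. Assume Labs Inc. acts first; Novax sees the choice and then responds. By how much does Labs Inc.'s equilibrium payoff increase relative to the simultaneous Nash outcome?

4

Work backward from Novax's decision.
- R0: Novax compares -3, 2, 1, 6 and picks Z; Labs Inc. would get 4.
- R1: Novax compares -9, -8, -5, 4 and picks Z; Labs Inc. would get 6.
- R2: Novax compares 7, 3, -5, -8 and picks W; Labs Inc. would get 2.
- R3: Novax compares -7, -9, -2, -8 and picks Y; Labs Inc. would get -1.
- R4: Novax compares -6, 8, 5, -8 and picks X; Labs Inc. would get -6.
Labs Inc.'s induced payoffs are 4, 6, 2, -1, -6, so Labs Inc. commits to R1. Subgame-perfect outcome: (R1, Z) with payoffs (6, 4).
Under simultaneous play:
Labs Inc.'s best replies: W→R2; X→R3; Y→R2; Z→R3.
Novax's best replies: R0→Z; R1→Z; R2→W; R3→Y; R4→X.
Only (R2, W) has each player best-responding; Nash payoffs (2, 7).
Labs Inc.'s commitment gain: 6 − 2 = 4.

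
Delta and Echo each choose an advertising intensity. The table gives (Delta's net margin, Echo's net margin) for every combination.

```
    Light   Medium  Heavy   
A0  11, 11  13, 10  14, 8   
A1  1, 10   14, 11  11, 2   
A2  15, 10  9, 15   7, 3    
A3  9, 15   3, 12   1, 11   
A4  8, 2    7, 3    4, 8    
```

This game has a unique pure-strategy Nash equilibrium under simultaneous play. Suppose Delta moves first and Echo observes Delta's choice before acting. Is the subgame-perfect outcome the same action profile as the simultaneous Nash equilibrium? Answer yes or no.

yes

Solve by backward induction (Delta leads).
- A0: Echo compares 11, 10, 8 and picks Light; Delta would get 11.
- A1: Echo compares 10, 11, 2 and picks Medium; Delta would get 14.
- A2: Echo compares 10, 15, 3 and picks Medium; Delta would get 9.
- A3: Echo compares 15, 12, 11 and picks Light; Delta would get 9.
- A4: Echo compares 2, 3, 8 and picks Heavy; Delta would get 4.
Among 11, 14, 9, 9, 4, the best is 14 at A1. Subgame-perfect outcome: (A1, Medium) with payoffs (14, 11).
Under simultaneous play:
Delta's best replies: Light→A2; Medium→A1; Heavy→A0.
Echo's best replies: A0→Light; A1→Medium; A2→Medium; A3→Light; A4→Heavy.
Only (A1, Medium) has each player best-responding; Nash payoffs (14, 11).
Sequential outcome (A1, Medium) coincides with the Nash profile (A1, Medium).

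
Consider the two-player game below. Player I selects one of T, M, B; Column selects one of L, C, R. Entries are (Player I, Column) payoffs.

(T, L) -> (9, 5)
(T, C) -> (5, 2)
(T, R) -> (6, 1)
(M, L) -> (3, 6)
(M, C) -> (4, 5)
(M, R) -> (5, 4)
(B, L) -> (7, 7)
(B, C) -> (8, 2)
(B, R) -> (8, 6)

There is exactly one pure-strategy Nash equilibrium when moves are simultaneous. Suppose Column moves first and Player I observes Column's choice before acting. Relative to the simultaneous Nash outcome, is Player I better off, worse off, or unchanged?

worse off

Work backward from Player I's decision.
- L: BR = T, leader payoff 5.
- C: BR = B, leader payoff 2.
- R: BR = B, leader payoff 6.
Maximizing over 5, 2, 6, Column chooses R. Subgame-perfect outcome: (B, R) with payoffs (8, 6).
For the simultaneous game, intersect best replies.
Player I's best replies: L→T; C→B; R→B.
Column's best replies: T→L; M→L; B→L.
Only (T, L) has each player best-responding; Nash payoffs (9, 5).
Player I earns 8 sequentially versus 9 at the Nash outcome: worse off.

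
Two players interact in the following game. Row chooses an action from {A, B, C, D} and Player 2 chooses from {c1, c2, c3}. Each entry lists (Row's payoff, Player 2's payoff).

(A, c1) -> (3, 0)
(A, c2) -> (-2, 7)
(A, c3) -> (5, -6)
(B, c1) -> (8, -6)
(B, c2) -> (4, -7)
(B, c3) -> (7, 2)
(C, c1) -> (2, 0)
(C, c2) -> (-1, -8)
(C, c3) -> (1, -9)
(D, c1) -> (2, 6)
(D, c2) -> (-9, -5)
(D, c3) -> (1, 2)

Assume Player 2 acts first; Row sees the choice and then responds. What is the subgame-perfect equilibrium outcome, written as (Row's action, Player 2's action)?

Work backward from Row's decision.
- c1: BR = B, leader payoff -6.
- c2: BR = B, leader payoff -7.
- c3: BR = B, leader payoff 2.
Player 2's induced payoffs are -6, -7, 2, so Player 2 commits to c3. Subgame-perfect outcome: (B, c3) with payoffs (7, 2).

(B, c3)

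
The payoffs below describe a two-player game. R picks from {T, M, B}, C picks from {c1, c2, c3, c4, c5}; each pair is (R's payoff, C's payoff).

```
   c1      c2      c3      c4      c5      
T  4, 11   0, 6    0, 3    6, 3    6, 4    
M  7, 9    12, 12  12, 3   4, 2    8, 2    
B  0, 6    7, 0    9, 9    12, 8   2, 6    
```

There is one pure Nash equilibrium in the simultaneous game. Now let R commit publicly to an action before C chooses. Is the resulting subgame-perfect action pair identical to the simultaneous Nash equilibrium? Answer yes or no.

yes

Backward induction with R moving first.
- T → C plays c1 (best of 11, 6, 3, 3, 4); R gets 4.
- M → C plays c2 (best of 9, 12, 3, 2, 2); R gets 12.
- B → C plays c3 (best of 6, 0, 9, 8, 6); R gets 9.
Maximizing over 4, 12, 9, R chooses M. Subgame-perfect outcome: (M, c2) with payoffs (12, 12).
Now find the simultaneous Nash equilibrium.
R's best replies: c1→M; c2→M; c3→M; c4→B; c5→M.
C's best replies: T→c1; M→c2; B→c3.
The unique mutual best reply is (M, c2), giving (12, 12).
Sequential outcome (M, c2) coincides with the Nash profile (M, c2).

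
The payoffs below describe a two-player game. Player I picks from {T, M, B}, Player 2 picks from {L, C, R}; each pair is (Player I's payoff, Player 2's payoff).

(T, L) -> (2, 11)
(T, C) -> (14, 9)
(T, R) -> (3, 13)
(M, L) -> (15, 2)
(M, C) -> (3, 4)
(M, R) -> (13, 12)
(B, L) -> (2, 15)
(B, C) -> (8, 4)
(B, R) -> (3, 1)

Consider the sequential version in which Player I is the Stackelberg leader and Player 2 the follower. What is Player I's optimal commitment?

M

Backward induction with Player I moving first.
- T → Player 2 plays R (best of 11, 9, 13); Player I gets 3.
- M → Player 2 plays R (best of 2, 4, 12); Player I gets 13.
- B → Player 2 plays L (best of 15, 4, 1); Player I gets 2.
Maximizing over 3, 13, 2, Player I chooses M. Subgame-perfect outcome: (M, R) with payoffs (13, 12).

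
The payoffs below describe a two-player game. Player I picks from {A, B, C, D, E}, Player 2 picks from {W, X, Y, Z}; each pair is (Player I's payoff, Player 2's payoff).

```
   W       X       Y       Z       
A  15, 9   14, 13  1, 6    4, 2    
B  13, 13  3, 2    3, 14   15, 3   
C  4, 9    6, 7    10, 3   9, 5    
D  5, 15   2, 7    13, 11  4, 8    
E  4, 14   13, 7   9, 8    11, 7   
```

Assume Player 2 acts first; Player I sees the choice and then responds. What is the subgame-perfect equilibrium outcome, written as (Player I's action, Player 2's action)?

Player I best-responds to each possible Player 2 move:
- W: Player I compares 15, 13, 4, 5, 4 and picks A; Player 2 would get 9.
- X: Player I compares 14, 3, 6, 2, 13 and picks A; Player 2 would get 13.
- Y: Player I compares 1, 3, 10, 13, 9 and picks D; Player 2 would get 11.
- Z: Player I compares 4, 15, 9, 4, 11 and picks B; Player 2 would get 3.
Maximizing over 9, 13, 11, 3, Player 2 chooses X. Subgame-perfect outcome: (A, X) with payoffs (14, 13).

(A, X)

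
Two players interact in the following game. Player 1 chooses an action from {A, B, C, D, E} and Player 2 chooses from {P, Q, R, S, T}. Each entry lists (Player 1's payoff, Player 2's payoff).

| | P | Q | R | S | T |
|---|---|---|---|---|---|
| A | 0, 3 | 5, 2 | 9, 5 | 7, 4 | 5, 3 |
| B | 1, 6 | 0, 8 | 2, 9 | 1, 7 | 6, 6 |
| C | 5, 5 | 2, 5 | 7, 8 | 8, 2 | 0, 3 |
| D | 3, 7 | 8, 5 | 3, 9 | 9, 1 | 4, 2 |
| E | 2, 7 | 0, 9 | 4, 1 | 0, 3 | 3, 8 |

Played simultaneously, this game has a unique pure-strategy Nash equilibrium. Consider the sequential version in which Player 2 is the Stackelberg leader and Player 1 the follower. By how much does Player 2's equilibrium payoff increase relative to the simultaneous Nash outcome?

Player 1 best-responds to each possible Player 2 move:
- P: Player 1 compares 0, 1, 5, 3, 2 and picks C; Player 2 would get 5.
- Q: Player 1 compares 5, 0, 2, 8, 0 and picks D; Player 2 would get 5.
- R: Player 1 compares 9, 2, 7, 3, 4 and picks A; Player 2 would get 5.
- S: Player 1 compares 7, 1, 8, 9, 0 and picks D; Player 2 would get 1.
- T: Player 1 compares 5, 6, 0, 4, 3 and picks B; Player 2 would get 6.
Among 5, 5, 5, 1, 6, the best is 6 at T. Subgame-perfect outcome: (B, T) with payoffs (6, 6).
For the simultaneous game, intersect best replies.
Player 1's best replies: P→C; Q→D; R→A; S→D; T→B.
Player 2's best replies: A→R; B→R; C→R; D→R; E→Q.
The unique mutual best reply is (A, R), giving (9, 5).
Player 2's commitment gain: 6 − 5 = 1.

1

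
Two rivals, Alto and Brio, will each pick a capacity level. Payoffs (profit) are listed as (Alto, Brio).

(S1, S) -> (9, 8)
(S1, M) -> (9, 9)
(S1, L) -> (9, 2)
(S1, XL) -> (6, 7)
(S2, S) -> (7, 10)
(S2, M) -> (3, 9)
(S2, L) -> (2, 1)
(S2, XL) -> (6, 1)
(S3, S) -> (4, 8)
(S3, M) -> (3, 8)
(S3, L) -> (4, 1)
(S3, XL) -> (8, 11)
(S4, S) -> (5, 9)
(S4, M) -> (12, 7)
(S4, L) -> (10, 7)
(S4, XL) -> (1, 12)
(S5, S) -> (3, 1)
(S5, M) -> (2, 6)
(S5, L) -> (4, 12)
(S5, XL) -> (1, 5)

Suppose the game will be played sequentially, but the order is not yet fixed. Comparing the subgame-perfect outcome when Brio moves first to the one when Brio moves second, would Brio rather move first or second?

If Alto leads: Brio's best replies are S1→M, S2→S, S3→XL, S4→XL, S5→L; Alto's induced payoffs 9, 7, 8, 1, 4; outcome (S1, M), payoffs (9, 9).
If Brio leads: Alto's best replies are S→S1, M→S4, L→S4, XL→S3; Brio's induced payoffs 8, 7, 7, 11; outcome (S3, XL), payoffs (8, 11).
Brio gets 11 moving first and 9 moving second, so Brio prefers to move first.

first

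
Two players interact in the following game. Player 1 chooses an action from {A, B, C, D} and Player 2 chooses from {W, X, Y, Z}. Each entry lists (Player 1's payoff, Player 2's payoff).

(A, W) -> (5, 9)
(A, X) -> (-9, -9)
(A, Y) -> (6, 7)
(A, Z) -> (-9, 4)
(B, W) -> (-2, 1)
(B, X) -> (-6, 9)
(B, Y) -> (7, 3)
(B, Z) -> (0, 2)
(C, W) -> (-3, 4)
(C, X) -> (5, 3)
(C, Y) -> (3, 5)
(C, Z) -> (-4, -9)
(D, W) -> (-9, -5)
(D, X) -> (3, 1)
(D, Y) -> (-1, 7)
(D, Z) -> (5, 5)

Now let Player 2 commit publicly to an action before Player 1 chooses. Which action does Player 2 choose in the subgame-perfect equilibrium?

Player 1 best-responds to each possible Player 2 move:
- W → Player 1 plays A (best of 5, -2, -3, -9); Player 2 gets 9.
- X → Player 1 plays C (best of -9, -6, 5, 3); Player 2 gets 3.
- Y → Player 1 plays B (best of 6, 7, 3, -1); Player 2 gets 3.
- Z → Player 1 plays D (best of -9, 0, -4, 5); Player 2 gets 5.
Among 9, 3, 3, 5, the best is 9 at W. Subgame-perfect outcome: (A, W) with payoffs (5, 9).

W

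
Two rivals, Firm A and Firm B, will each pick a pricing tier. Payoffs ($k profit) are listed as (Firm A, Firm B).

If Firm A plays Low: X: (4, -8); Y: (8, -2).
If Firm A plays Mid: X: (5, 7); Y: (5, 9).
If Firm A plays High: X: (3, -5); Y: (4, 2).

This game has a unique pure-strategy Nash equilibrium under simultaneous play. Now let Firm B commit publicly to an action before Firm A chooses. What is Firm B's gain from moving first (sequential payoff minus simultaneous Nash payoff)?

Backward induction with Firm B moving first.
- X → Firm A plays Mid (best of 4, 5, 3); Firm B gets 7.
- Y → Firm A plays Low (best of 8, 5, 4); Firm B gets -2.
Among 7, -2, the best is 7 at X. Subgame-perfect outcome: (Mid, X) with payoffs (5, 7).
Under simultaneous play:
Firm A's best replies: X→Mid; Y→Low.
Firm B's best replies: Low→Y; Mid→Y; High→Y.
Only (Low, Y) has each player best-responding; Nash payoffs (8, -2).
Firm B's commitment gain: 7 − -2 = 9.

9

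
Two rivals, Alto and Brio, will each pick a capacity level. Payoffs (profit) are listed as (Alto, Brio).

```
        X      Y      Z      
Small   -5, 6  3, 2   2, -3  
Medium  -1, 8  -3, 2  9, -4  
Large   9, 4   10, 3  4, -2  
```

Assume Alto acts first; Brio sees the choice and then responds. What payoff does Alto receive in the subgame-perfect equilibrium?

Backward induction with Alto moving first.
- Small: Brio compares 6, 2, -3 and picks X; Alto would get -5.
- Medium: Brio compares 8, 2, -4 and picks X; Alto would get -1.
- Large: Brio compares 4, 3, -2 and picks X; Alto would get 9.
Among -5, -1, 9, the best is 9 at Large. Subgame-perfect outcome: (Large, X) with payoffs (9, 4).

9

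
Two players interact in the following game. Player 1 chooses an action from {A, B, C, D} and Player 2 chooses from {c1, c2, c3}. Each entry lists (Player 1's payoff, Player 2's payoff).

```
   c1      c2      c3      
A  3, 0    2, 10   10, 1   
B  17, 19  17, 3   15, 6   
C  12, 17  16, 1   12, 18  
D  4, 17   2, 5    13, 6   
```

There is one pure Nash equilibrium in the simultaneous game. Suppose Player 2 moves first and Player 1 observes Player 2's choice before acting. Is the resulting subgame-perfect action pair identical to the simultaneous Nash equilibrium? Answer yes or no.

yes

Solve by backward induction (Player 2 leads).
- c1 → Player 1 plays B (best of 3, 17, 12, 4); Player 2 gets 19.
- c2 → Player 1 plays B (best of 2, 17, 16, 2); Player 2 gets 3.
- c3 → Player 1 plays B (best of 10, 15, 12, 13); Player 2 gets 6.
Among 19, 3, 6, the best is 19 at c1. Subgame-perfect outcome: (B, c1) with payoffs (17, 19).
Under simultaneous play:
Player 1's best replies: c1→B; c2→B; c3→B.
Player 2's best replies: A→c2; B→c1; C→c3; D→c1.
The unique mutual best reply is (B, c1), giving (17, 19).
Sequential outcome (B, c1) coincides with the Nash profile (B, c1).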